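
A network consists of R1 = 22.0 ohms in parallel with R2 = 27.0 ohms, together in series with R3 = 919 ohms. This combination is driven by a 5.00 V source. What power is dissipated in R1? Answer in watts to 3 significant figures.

Collapse the R1‖R2 pair into one equivalent R_p; then R_p and R3 form a series string.
R_p = (22.0×27.0)/(22.0+27.0) = 12.12 Ω
R_total = R_p + 919 = 12.12 + 919 = 931.1 Ω
I = V / R_total = 5.00 / 931.1 = 0.005370 A
Voltage across the parallel pair: V_p = I × R_p = 0.005370 × 12.12 = 0.06510 V
R1 has V_p across it, so P = V_p²/R1.
P_R1 = (0.06510)² / 22.0 = 0.0001926 W

0.000193 W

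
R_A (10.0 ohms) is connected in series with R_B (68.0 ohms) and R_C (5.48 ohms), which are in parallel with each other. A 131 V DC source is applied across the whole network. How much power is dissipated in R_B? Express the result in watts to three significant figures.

First combine the parallel branches into one equivalent R_p, then R_A + R_p is a series pair.
R_p = (68.0×5.48)/(68.0+5.48) = 5.071 Ω
R_total = 10.0 + 5.071 = 15.07 Ω
I = V / R_total = 131 / 15.07 = 8.692 A
Voltage across the parallel pair: V_p = I × R_p = 8.692 × 5.071 = 44.08 V
R_B is across V_p, so use P = V²/R for that branch.
P_R_B = (44.08)² / 68.0 = 28.57 W

28.6 W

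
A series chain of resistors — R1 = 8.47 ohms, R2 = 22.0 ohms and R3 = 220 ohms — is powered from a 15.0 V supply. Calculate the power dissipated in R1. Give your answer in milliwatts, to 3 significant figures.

30.4 mW

Series elements share the same current, so find I first, then use P = I²R.
R_total = 8.47 + 22.0 + 220 = 250.5 Ω
I = V / R_total = 15.0 / 250.5 = 0.05989 A
P_R1 = I² × R1 = (0.05989)² × 8.47 = 0.03038 W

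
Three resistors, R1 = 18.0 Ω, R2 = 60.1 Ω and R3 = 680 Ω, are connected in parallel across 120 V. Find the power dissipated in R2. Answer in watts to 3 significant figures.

240 W

R2 sits directly across the source, so P = V²/R with V = 120 V.
P_R2 = V² / R2 = (120)² / 60.1 Ω = 239.6 W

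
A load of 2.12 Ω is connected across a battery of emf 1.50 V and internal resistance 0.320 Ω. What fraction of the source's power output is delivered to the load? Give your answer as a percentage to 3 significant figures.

86.9 %

Efficiency is P_load / P_total. With a series r and R sharing the same I, P = I²R for each, so η = R/(R+r).
η = R / (R + r) = 2.12 / (2.12 + 0.320) = 0.8689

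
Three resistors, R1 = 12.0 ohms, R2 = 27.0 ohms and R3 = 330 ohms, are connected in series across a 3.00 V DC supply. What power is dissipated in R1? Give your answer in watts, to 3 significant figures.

Since the resistors are in series they all carry the loop current I = V/R_total; the power in any one is I²R.
R_total = 12.0 + 27.0 + 330 = 369.0 Ω
I = V / R_total = 3.00 / 369.0 = 0.008130 A
P_R1 = I² × R1 = (0.008130)² × 12.0 = 0.0007932 W

0.000793 W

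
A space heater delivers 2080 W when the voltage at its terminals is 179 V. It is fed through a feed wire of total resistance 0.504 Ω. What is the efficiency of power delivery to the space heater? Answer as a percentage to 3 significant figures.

I = P / V = 2080 / 179 = 11.62 A through the feed wire.
P_line = I² R_line = (11.62)² × 0.504 = 68.05 W
P_source = P_load + P_line = 2080 + 68.05 = 2148 W
η = P_load / P_source = 2080 / 2148 = 0.9683

96.8 %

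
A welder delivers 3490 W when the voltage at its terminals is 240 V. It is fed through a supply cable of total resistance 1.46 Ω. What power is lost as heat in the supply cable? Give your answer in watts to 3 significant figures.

The supply cable is a series resistance carrying the load current; its dissipation is I²R_line.
I = P / V = 3490 / 240 = 14.54 A through the supply cable.
P_line = I² R_line = (14.54)² × 1.46 = 308.7 W

309 W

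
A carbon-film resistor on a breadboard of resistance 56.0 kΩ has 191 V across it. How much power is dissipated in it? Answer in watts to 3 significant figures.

V and R are stated; P = V²/R avoids computing the current.
P = (191 V)² / 56000 Ω = 0.6514 W

0.651 W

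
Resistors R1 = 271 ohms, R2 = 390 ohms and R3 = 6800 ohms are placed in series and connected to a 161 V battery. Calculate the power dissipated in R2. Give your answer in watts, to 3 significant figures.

Since the resistors are in series they all carry the loop current I = V/R_total; the power in any one is I²R.
R_total = 271 + 390 + 6800 = 7461 Ω
I = V / R_total = 161 / 7461 = 0.02158 A
P_R2 = I² × R2 = (0.02158)² × 390 = 0.1816 W

0.182 W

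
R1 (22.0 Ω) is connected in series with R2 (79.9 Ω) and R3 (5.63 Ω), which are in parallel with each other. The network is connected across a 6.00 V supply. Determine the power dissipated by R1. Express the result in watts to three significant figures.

Replace R2 and R3 with their parallel equivalent so the circuit becomes R1 in series with R_p.
R_p = (79.9×5.63)/(79.9+5.63) = 5.259 Ω
R_total = 22.0 + 5.259 = 27.26 Ω
I = V / R_total = 6.00 / 27.26 = 0.2201 A
R1 carries the full series current, so P = I²R.
P_R1 = (0.2201)² × 22.0 = 1.066 W

1.07 W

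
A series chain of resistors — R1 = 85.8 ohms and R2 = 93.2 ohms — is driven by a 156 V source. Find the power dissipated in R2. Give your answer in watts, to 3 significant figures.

The current is common to all series resistors; compute it, then apply P = I²R for the target.
R_total = 85.8 + 93.2 = 179.0 Ω
I = V / R_total = 156 / 179.0 = 0.8715 A
P_R2 = I² × R2 = (0.8715)² × 93.2 = 70.79 W

70.8 W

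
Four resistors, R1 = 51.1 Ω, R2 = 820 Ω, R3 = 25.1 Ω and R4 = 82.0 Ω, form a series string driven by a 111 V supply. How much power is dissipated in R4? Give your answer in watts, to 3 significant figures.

Since the resistors are in series they all carry the loop current I = V/R_total; the power in any one is I²R.
R_total = 51.1 + 820 + 25.1 + 82.0 = 978.2 Ω
I = V / R_total = 111 / 978.2 = 0.1135 A
P_R4 = I² × R4 = (0.1135)² × 82.0 = 1.056 W

1.06 W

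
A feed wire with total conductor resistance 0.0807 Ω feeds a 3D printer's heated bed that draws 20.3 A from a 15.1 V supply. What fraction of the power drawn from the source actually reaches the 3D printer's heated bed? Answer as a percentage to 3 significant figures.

89.2 %

The feed wire carries the full 20.3 A.
P_line = I² R_line = (20.30)² × 0.0807 = 33.26 W
P_source = V I = 15.1 × 20.30 = 306.5 W; P_load = 273.3 W
η = P_load / P_source = 273.3 / 306.5 = 0.8915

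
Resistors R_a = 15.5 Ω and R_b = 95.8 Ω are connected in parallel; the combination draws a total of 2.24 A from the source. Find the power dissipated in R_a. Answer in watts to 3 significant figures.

57.6 W

The branches share the same voltage, but only the total current is given — find V from the equivalent resistance first.
1/R_eq = 1/15.5 + 1/95.8 ⇒ R_eq = 13.34 Ω
V = I_total × R_eq = 2.240 × 13.34 = 29.88 V
P_R_a = V² / R_a = (29.88)² / 15.5 = 57.62 W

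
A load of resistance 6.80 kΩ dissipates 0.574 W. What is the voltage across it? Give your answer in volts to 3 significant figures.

62.5 V

Rearranging the power relation for the two known quantities gives V = √(P R).
V = √(0.574 × 6800) = 62.48 V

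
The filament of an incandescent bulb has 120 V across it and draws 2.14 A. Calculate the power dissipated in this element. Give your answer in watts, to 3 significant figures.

257 W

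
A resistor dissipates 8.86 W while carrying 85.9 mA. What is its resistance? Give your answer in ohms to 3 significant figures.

Rearranging the power relation for the two known quantities gives R = P / I².
R = 8.86 / (0.08590)² = 1201 Ω

1200 Ω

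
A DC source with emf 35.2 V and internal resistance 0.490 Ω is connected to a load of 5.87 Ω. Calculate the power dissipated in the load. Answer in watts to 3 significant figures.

180 W

The internal resistance and the load are in series, so the same I flows through both; get I from ε/(r+R), then I²R for the load.
I = ε / (r + R) = 35.2 / (0.490 + 5.87) = 5.535 A
P_load = I² R = (5.535)² × 5.87 = 179.8 W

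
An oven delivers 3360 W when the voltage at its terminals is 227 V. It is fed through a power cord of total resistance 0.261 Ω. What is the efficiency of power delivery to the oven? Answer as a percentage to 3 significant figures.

98.3 %

I = P / V = 3360 / 227 = 14.80 A through the power cord.
P_line = I² R_line = (14.80)² × 0.261 = 57.18 W
P_source = P_load + P_line = 3360 + 57.18 = 3417 W
η = P_load / P_source = 3360 / 3417 = 0.9833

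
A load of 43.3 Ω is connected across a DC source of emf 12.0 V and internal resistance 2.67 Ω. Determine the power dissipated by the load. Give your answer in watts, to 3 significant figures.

2.95 W

With r and R in series, I = ε/(r+R); the load dissipates I²R.
I = ε / (r + R) = 12.0 / (2.67 + 43.3) = 0.2610 A
P_load = I² R = (0.2610)² × 43.3 = 2.951 W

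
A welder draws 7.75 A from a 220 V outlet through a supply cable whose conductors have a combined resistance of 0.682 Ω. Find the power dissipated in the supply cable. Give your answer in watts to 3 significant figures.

41.0 W

The supply cable and load are in series, so the same current flows in both; the loss is I²R_line.
The supply cable carries the full 7.75 A.
P_line = I² R_line = (7.750)² × 0.682 = 40.96 W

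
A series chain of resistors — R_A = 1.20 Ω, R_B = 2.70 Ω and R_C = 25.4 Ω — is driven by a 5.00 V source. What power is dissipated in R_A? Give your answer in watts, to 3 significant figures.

Every series element carries the same I. Get I from the total resistance, then P = I² × R_A.
R_total = 1.20 + 2.70 + 25.4 = 29.30 Ω
I = V / R_total = 5.00 / 29.30 = 0.1706 A
P_R_A = I² × R_A = (0.1706)² × 1.20 = 0.03495 W

0.0349 W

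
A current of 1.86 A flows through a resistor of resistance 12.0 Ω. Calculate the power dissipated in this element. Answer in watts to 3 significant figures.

41.5 W

With I and R stated, P = I²R applies in one step.
P = (1.860 A)² × 12.0 Ω = 41.52 W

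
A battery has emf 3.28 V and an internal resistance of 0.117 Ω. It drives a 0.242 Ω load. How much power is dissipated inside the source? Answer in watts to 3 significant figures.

r is in series with the load, so it carries the full circuit current — the loss in it is I²r.
I = ε / (r + R) = 3.28 / (0.117 + 0.242) = 9.136 A
P_int = I² r = (9.136)² × 0.117 = 9.767 W

9.77 W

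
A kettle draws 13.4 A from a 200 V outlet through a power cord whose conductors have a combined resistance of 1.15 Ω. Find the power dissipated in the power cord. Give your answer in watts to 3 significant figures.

206 W

The power cord and load are in series, so the same current flows in both; the loss is I²R_line.
The power cord carries the full 13.4 A.
P_line = I² R_line = (13.40)² × 1.15 = 206.5 W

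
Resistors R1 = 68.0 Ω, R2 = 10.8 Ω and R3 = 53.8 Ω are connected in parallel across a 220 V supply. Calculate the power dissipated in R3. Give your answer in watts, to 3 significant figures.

900 W

The supply voltage appears across each parallel branch — just use P = V²/R3.
P_R3 = V² / R3 = (220)² / 53.8 Ω = 899.6 W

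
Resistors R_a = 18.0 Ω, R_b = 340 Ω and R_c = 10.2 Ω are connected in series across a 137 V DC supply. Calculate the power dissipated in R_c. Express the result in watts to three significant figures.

In a series string the same current flows through every resistor — find that current, then P = I²R for the one we want.
R_total = 18.0 + 340 + 10.2 = 368.2 Ω
I = V / R_total = 137 / 368.2 = 0.3721 A
P_R_c = I² × R_c = (0.3721)² × 10.2 = 1.412 W

1.41 W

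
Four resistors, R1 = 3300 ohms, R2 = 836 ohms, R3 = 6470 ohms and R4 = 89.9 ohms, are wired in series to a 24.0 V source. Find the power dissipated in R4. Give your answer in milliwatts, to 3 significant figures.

The current is common to all series resistors; compute it, then apply P = I²R for the target.
R_total = 3300 + 836 + 6470 + 89.9 = 10700 Ω
I = V / R_total = 24.0 / 10700 = 0.002244 A
P_R4 = I² × R4 = (0.002244)² × 89.9 = 0.0004526 W

0.453 mW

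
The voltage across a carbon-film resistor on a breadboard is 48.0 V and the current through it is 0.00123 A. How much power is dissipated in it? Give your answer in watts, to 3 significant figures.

0.0590 W

Both the voltage across and the current through the element are known, so P = V I applies directly.
P = 48.0 V × 0.001230 A = 0.05904 W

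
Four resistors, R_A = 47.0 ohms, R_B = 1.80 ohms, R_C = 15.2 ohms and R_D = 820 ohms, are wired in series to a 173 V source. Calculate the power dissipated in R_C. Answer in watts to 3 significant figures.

0.582 W

In a series string the same current flows through every resistor — find that current, then P = I²R for the one we want.
R_total = 47.0 + 1.80 + 15.2 + 820 = 884.0 Ω
I = V / R_total = 173 / 884.0 = 0.1957 A
P_R_C = I² × R_C = (0.1957)² × 15.2 = 0.5821 W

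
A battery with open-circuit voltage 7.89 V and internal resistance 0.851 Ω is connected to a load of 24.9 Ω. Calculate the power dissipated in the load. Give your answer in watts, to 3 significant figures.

With r and R in series, I = ε/(r+R); the load dissipates I²R.
I = ε / (r + R) = 7.89 / (0.851 + 24.9) = 0.3064 A
P_load = I² R = (0.3064)² × 24.9 = 2.338 W

2.34 W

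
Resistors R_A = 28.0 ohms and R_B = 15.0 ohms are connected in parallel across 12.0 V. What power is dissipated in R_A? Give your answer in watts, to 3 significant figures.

R_A sits directly across the source, so P = V²/R with V = 12.0 V.
P_R_A = V² / R_A = (12.0)² / 28.0 Ω = 5.143 W

5.14 W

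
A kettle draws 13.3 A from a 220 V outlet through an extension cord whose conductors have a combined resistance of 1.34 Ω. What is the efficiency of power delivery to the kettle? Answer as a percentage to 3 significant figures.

The extension cord carries the full 13.3 A.
P_line = I² R_line = (13.30)² × 1.34 = 237.0 W
P_source = V I = 220 × 13.30 = 2926 W; P_load = 2689 W
η = P_load / P_source = 2689 / 2926 = 0.9190

91.9 %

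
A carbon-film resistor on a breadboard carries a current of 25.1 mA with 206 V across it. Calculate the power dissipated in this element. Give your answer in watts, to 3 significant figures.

5.17 W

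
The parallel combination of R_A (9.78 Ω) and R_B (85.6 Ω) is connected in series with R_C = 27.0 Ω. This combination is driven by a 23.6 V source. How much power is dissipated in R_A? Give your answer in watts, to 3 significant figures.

3.43 W

Reduce the parallel combination to a single R_p; the circuit then becomes R_p in series with the remaining resistor.
R_p = (9.78×85.6)/(9.78+85.6) = 8.777 Ω
R_total = R_p + 27.0 = 8.777 + 27.0 = 35.78 Ω
I = V / R_total = 23.6 / 35.78 = 0.6596 A
Voltage across the parallel pair: V_p = I × R_p = 0.6596 × 8.777 = 5.790 V
R_A has V_p across it, so P = V_p²/R_A.
P_R_A = (5.790)² / 9.78 = 3.428 W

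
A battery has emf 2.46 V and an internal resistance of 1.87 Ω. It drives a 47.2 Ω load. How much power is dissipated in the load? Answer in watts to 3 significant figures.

Find the circuit current first, then P = I²R for the load (series elements share I).
I = ε / (r + R) = 2.46 / (1.87 + 47.2) = 0.05013 A
P_load = I² R = (0.05013)² × 47.2 = 0.1186 W

0.119 W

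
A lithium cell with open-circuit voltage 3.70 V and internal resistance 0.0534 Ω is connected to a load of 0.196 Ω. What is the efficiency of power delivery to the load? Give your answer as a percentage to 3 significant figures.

Efficiency is P_load / P_total. With a series r and R sharing the same I, P = I²R for each, so η = R/(R+r).
η = R / (R + r) = 0.196 / (0.196 + 0.0534) = 0.7859

78.6 %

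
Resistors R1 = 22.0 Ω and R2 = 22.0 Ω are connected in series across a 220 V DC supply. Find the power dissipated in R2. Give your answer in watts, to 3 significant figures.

Since the resistors are in series they all carry the loop current I = V/R_total; the power in any one is I²R.
R_total = 22.0 + 22.0 = 44.00 Ω
I = V / R_total = 220 / 44.00 = 5.000 A
P_R2 = I² × R2 = (5.000)² × 22.0 = 550.0 W

550 W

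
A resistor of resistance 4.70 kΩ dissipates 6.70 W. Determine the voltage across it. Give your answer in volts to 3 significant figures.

Rearranging the power relation for the two known quantities gives V = √(P R).
V = √(6.70 × 4700) = 177.5 V

177 V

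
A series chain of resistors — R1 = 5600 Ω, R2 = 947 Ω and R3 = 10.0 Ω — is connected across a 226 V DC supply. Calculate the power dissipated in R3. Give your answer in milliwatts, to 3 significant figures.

11.9 mW

Since the resistors are in series they all carry the loop current I = V/R_total; the power in any one is I²R.
R_total = 5600 + 947 + 10.0 = 6557 Ω
I = V / R_total = 226 / 6557 = 0.03447 A
P_R3 = I² × R3 = (0.03447)² × 10.0 = 0.01188 W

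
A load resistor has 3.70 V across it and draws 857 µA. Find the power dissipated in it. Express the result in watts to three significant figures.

0.00317 W

With V and I both given, power follows immediately from P = V I.
P = 3.70 V × 0.0008570 A = 0.003171 W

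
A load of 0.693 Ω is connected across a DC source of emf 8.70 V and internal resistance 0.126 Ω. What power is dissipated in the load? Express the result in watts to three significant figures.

78.2 W

The internal resistance and the load are in series, so the same I flows through both; get I from ε/(r+R), then I²R for the load.
I = ε / (r + R) = 8.70 / (0.126 + 0.693) = 10.62 A
P_load = I² R = (10.62)² × 0.693 = 78.20 W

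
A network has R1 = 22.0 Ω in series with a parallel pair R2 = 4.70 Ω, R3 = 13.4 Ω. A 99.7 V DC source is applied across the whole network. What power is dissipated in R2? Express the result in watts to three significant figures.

First combine the parallel branches into one equivalent R_p, then R1 + R_p is a series pair.
R_p = (4.70×13.4)/(4.70+13.4) = 3.480 Ω
R_total = 22.0 + 3.480 = 25.48 Ω
I = V / R_total = 99.7 / 25.48 = 3.913 A
Voltage across the parallel pair: V_p = I × R_p = 3.913 × 3.480 = 13.62 V
R2 is across V_p, so use P = V²/R for that branch.
P_R2 = (13.62)² / 4.70 = 39.44 W

39.4 W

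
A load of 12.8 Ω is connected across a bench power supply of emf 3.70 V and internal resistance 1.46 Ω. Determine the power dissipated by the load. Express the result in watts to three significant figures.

0.862 W

With r and R in series, I = ε/(r+R); the load dissipates I²R.
I = ε / (r + R) = 3.70 / (1.46 + 12.8) = 0.2595 A
P_load = I² R = (0.2595)² × 12.8 = 0.8617 W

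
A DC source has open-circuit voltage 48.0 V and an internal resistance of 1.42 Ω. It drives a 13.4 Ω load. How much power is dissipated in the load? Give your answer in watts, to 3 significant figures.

Load and internal resistance form a series loop — compute the loop current, then the load power via I²R.
I = ε / (r + R) = 48.0 / (1.42 + 13.4) = 3.239 A
P_load = I² R = (3.239)² × 13.4 = 140.6 W

141 W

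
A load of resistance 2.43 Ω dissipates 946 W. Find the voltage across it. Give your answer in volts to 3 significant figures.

47.9 V

Inverting the appropriate power form: V = √(P R).
V = √(946 × 2.43) = 47.95 V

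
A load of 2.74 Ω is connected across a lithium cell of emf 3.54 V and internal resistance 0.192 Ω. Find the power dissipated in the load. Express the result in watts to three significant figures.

3.99 W

With r and R in series, I = ε/(r+R); the load dissipates I²R.
I = ε / (r + R) = 3.54 / (0.192 + 2.74) = 1.207 A
P_load = I² R = (1.207)² × 2.74 = 3.994 W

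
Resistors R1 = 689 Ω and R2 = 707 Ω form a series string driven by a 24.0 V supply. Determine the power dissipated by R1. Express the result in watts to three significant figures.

In a series string the same current flows through every resistor — find that current, then P = I²R for the one we want.
R_total = 689 + 707 = 1396 Ω
I = V / R_total = 24.0 / 1396 = 0.01719 A
P_R1 = I² × R1 = (0.01719)² × 689 = 0.2036 W

0.204 W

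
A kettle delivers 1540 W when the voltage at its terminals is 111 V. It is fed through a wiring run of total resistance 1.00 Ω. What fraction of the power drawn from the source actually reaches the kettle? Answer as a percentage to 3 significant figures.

I = P / V = 1540 / 111 = 13.87 A through the wiring run.
P_line = I² R_line = (13.87)² × 1.00 = 192.5 W
P_source = P_load + P_line = 1540 + 192.5 = 1732 W
η = P_load / P_source = 1540 / 1732 = 0.8889

88.9 %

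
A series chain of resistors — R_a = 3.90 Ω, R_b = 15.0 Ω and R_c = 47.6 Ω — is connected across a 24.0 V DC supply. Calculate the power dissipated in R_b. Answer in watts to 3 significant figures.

1.95 W

Every series element carries the same I. Get I from the total resistance, then P = I² × R_b.
R_total = 3.90 + 15.0 + 47.6 = 66.50 Ω
I = V / R_total = 24.0 / 66.50 = 0.3609 A
P_R_b = I² × R_b = (0.3609)² × 15.0 = 1.954 W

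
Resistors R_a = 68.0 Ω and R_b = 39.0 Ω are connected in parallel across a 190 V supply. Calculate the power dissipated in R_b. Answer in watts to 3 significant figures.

926 W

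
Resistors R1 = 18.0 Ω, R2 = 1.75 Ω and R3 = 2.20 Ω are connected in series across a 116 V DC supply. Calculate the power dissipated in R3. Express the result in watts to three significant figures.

Since the resistors are in series they all carry the loop current I = V/R_total; the power in any one is I²R.
R_total = 18.0 + 1.75 + 2.20 = 21.95 Ω
I = V / R_total = 116 / 21.95 = 5.285 A
P_R3 = I² × R3 = (5.285)² × 2.20 = 61.44 W

61.4 W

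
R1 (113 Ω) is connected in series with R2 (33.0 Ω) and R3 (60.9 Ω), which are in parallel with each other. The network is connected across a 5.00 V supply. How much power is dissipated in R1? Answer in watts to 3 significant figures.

0.156 W

Replace R2 and R3 with their parallel equivalent so the circuit becomes R1 in series with R_p.
R_p = (33.0×60.9)/(33.0+60.9) = 21.40 Ω
R_total = 113 + 21.40 = 134.4 Ω
I = V / R_total = 5.00 / 134.4 = 0.03720 A
R1 carries the full series current, so P = I²R.
P_R1 = (0.03720)² × 113 = 0.1564 W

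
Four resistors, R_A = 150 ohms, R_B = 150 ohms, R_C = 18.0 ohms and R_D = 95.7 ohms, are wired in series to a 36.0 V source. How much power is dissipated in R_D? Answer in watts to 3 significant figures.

0.725 W

Series elements share the same current, so find I first, then use P = I²R.
R_total = 150 + 150 + 18.0 + 95.7 = 413.7 Ω
I = V / R_total = 36.0 / 413.7 = 0.08702 A
P_R_D = I² × R_D = (0.08702)² × 95.7 = 0.7247 W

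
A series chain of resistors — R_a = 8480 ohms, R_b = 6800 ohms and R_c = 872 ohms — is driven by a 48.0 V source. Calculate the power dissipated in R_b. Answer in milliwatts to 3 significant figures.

60.1 mW

The current is common to all series resistors; compute it, then apply P = I²R for the target.
R_total = 8480 + 6800 + 872 = 16150 Ω
I = V / R_total = 48.0 / 16150 = 0.002972 A
P_R_b = I² × R_b = (0.002972)² × 6800 = 0.06005 W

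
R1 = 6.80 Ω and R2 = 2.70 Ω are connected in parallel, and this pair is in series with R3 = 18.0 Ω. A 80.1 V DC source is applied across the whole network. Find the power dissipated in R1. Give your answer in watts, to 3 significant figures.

8.87 W

First find R_p for the parallel pair, then treat R_p + R3 as a series loop.
R_p = (6.80×2.70)/(6.80+2.70) = 1.933 Ω
R_total = R_p + 18.0 = 1.933 + 18.0 = 19.93 Ω
I = V / R_total = 80.1 / 19.93 = 4.019 A
Voltage across the parallel pair: V_p = I × R_p = 4.019 × 1.933 = 7.766 V
Use P = V²/R for R1 with V = V_p.
P_R1 = (7.766)² / 6.80 = 8.870 W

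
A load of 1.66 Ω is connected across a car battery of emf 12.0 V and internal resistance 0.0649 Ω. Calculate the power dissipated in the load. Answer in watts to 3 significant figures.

With r and R in series, I = ε/(r+R); the load dissipates I²R.
I = ε / (r + R) = 12.0 / (0.0649 + 1.66) = 6.957 A
P_load = I² R = (6.957)² × 1.66 = 80.34 W

80.3 W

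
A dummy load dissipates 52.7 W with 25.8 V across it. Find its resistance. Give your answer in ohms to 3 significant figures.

12.6 Ω

Rearranging the power relation for the two known quantities gives R = V² / P.
R = (25.8)² / 52.7 = 12.63 Ω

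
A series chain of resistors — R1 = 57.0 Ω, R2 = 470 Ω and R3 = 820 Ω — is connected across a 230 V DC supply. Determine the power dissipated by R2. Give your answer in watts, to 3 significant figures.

13.7 W

Series elements share the same current, so find I first, then use P = I²R.
R_total = 57.0 + 470 + 820 = 1347 Ω
I = V / R_total = 230 / 1347 = 0.1707 A
P_R2 = I² × R2 = (0.1707)² × 470 = 13.70 W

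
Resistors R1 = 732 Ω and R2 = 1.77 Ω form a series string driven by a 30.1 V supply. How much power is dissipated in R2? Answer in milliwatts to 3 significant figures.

2.98 mW

Every series element carries the same I. Get I from the total resistance, then P = I² × R2.
R_total = 732 + 1.77 = 733.8 Ω
I = V / R_total = 30.1 / 733.8 = 0.04102 A
P_R2 = I² × R2 = (0.04102)² × 1.77 = 0.002978 W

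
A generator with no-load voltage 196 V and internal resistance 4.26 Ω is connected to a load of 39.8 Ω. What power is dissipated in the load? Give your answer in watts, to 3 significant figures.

With r and R in series, I = ε/(r+R); the load dissipates I²R.
I = ε / (r + R) = 196 / (4.26 + 39.8) = 4.448 A
P_load = I² R = (4.448)² × 39.8 = 787.6 W

788 W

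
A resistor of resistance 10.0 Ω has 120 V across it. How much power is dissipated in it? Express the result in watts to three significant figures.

With V across and R both known, P = V²/R gives the dissipation directly.
P = (120 V)² / 10.0 Ω = 1440 W

1440 W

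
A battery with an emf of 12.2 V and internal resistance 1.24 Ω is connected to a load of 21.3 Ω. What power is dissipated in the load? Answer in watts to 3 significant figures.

With r and R in series, I = ε/(r+R); the load dissipates I²R.
I = ε / (r + R) = 12.2 / (1.24 + 21.3) = 0.5413 A
P_load = I² R = (0.5413)² × 21.3 = 6.240 W

6.24 W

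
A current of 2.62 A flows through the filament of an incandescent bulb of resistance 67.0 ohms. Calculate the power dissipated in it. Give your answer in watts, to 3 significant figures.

The current through and the resistance of the element are both given; use P = I²R.
P = (2.620 A)² × 67.0 Ω = 459.9 W

460 W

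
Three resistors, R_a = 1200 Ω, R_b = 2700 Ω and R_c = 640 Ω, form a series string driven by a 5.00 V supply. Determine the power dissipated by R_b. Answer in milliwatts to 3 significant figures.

3.27 mW

Series elements share the same current, so find I first, then use P = I²R.
R_total = 1200 + 2700 + 640 = 4540 Ω
I = V / R_total = 5.00 / 4540 = 0.001101 A
P_R_b = I² × R_b = (0.001101)² × 2700 = 0.003275 W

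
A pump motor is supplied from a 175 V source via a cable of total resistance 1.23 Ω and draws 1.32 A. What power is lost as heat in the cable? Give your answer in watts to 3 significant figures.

The cable is a series resistance carrying the load current; its dissipation is I²R_line.
The cable carries the full 1.32 A.
P_line = I² R_line = (1.320)² × 1.23 = 2.143 W

2.14 W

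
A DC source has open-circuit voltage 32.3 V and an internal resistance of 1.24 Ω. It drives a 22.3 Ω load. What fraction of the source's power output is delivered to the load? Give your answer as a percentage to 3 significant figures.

The source delivers εI, of which I²R reaches the load and I²r is lost; since I is common, η = R/(R+r).
η = R / (R + r) = 22.3 / (22.3 + 1.24) = 0.9473

94.7 %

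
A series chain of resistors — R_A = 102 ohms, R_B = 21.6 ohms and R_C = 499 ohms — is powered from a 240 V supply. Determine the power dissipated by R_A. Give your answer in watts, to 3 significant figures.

15.2 W

Every series element carries the same I. Get I from the total resistance, then P = I² × R_A.
R_total = 102 + 21.6 + 499 = 622.6 Ω
I = V / R_total = 240 / 622.6 = 0.3855 A
P_R_A = I² × R_A = (0.3855)² × 102 = 15.16 W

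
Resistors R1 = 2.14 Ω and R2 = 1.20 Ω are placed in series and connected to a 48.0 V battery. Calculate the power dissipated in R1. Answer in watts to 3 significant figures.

Since the resistors are in series they all carry the loop current I = V/R_total; the power in any one is I²R.
R_total = 2.14 + 1.20 = 3.340 Ω
I = V / R_total = 48.0 / 3.340 = 14.37 A
P_R1 = I² × R1 = (14.37)² × 2.14 = 442.0 W

442 W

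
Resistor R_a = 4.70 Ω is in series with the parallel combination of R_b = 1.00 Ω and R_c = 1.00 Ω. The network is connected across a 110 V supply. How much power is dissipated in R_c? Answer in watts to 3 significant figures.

112 W

Replace R_b and R_c with their parallel equivalent so the circuit becomes R_a in series with R_p.
R_p = (1.00×1.00)/(1.00+1.00) = 0.5000 Ω
R_total = 4.70 + 0.5000 = 5.200 Ω
I = V / R_total = 110 / 5.200 = 21.15 A
Voltage across the parallel pair: V_p = I × R_p = 21.15 × 0.5000 = 10.58 V
R_c sees V_p directly, so P = V_p² / R_c.
P_R_c = (10.58)² / 1.00 = 111.9 W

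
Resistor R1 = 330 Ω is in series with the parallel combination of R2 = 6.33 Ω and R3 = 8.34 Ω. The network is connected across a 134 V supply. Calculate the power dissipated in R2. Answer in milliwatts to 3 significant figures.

Collapse R2‖R3 to a single equivalent, reducing the network to two series elements.
R_p = (6.33×8.34)/(6.33+8.34) = 3.599 Ω
R_total = 330 + 3.599 = 333.6 Ω
I = V / R_total = 134 / 333.6 = 0.4017 A
Voltage across the parallel pair: V_p = I × R_p = 0.4017 × 3.599 = 1.446 V
With V_p across R2, its power is V_p²/R2.
P_R2 = (1.446)² / 6.33 = 0.3301 W

330 mW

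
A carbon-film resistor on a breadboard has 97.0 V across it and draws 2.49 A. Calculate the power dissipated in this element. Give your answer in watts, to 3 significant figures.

V and I are known directly — P = V I, no intermediate step needed.
P = 97.0 V × 2.490 A = 241.5 W

242 W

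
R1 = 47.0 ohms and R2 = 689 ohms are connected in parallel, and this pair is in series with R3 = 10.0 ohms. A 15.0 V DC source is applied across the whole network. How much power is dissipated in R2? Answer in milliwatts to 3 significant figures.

217 mW

Collapse the R1‖R2 pair into one equivalent R_p; then R_p and R3 form a series string.
R_p = (47.0×689)/(47.0+689) = 44.00 Ω
R_total = R_p + 10.0 = 44.00 + 10.0 = 54.00 Ω
I = V / R_total = 15.0 / 54.00 = 0.2778 A
Voltage across the parallel pair: V_p = I × R_p = 0.2778 × 44.00 = 12.22 V
R2 has V_p across it, so P = V_p²/R2.
P_R2 = (12.22)² / 689 = 0.2168 W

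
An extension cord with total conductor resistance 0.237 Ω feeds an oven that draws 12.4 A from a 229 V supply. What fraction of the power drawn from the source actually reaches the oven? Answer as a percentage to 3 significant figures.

98.7 %

The extension cord carries the full 12.4 A.
P_line = I² R_line = (12.40)² × 0.237 = 36.44 W
P_source = V I = 229 × 12.40 = 2840 W; P_load = 2803 W
η = P_load / P_source = 2803 / 2840 = 0.9872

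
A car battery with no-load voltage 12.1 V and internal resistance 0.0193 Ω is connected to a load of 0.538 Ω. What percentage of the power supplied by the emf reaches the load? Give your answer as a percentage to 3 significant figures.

η = P_load/(P_load+P_int) = I²R/(I²R+I²r) = R/(R+r) — the I² cancels for series elements.
η = R / (R + r) = 0.538 / (0.538 + 0.0193) = 0.9654

96.5 %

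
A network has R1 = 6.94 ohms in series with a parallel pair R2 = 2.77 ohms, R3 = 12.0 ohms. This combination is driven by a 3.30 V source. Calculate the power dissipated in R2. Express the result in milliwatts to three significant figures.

236 mW

First combine the parallel branches into one equivalent R_p, then R1 + R_p is a series pair.
R_p = (2.77×12.0)/(2.77+12.0) = 2.251 Ω
R_total = 6.94 + 2.251 = 9.191 Ω
I = V / R_total = 3.30 / 9.191 = 0.3591 A
Voltage across the parallel pair: V_p = I × R_p = 0.3591 × 2.251 = 0.8081 V
R2 is across V_p, so use P = V²/R for that branch.
P_R2 = (0.8081)² / 2.77 = 0.2357 W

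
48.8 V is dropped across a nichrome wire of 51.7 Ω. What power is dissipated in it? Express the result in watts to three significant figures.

46.1 W

Voltage and resistance are given, so P = V²/R is the one-step route.
P = (48.8 V)² / 51.7 Ω = 46.06 W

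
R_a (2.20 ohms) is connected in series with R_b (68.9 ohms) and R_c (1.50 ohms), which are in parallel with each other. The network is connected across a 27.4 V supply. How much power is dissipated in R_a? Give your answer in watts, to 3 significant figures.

Reduce the parallel pair to R_p first; the network is then a simple series string.
R_p = (68.9×1.50)/(68.9+1.50) = 1.468 Ω
R_total = 2.20 + 1.468 = 3.668 Ω
I = V / R_total = 27.4 / 3.668 = 7.470 A
All the current flows through R_a; use P = I²R.
P_R_a = (7.470)² × 2.20 = 122.8 W

123 W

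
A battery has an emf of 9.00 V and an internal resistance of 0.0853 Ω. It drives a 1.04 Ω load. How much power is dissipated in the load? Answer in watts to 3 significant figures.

66.5 W

Find the circuit current first, then P = I²R for the load (series elements share I).
I = ε / (r + R) = 9.00 / (0.0853 + 1.04) = 7.998 A
P_load = I² R = (7.998)² × 1.04 = 66.52 W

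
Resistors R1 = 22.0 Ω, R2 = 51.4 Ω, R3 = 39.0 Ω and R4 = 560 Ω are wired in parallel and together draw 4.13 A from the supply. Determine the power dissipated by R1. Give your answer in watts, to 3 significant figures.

Only the total current is stated, so first find the parallel equivalent to get the voltage across the combination.
1/R_eq = 1/22.0 + 1/51.4 + 1/39.0 + 1/560 ⇒ R_eq = 10.83 Ω
V = I_total × R_eq = 4.130 × 10.83 = 44.73 V
P_R1 = V² / R1 = (44.73)² / 22.0 = 90.93 W

90.9 W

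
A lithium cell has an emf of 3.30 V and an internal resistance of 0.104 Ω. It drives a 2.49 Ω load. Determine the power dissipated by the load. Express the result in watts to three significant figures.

4.03 W

The internal resistance and the load are in series, so the same I flows through both; get I from ε/(r+R), then I²R for the load.
I = ε / (r + R) = 3.30 / (0.104 + 2.49) = 1.272 A
P_load = I² R = (1.272)² × 2.49 = 4.030 W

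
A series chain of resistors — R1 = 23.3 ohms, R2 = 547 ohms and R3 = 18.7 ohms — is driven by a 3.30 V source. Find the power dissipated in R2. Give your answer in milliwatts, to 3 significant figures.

Every series element carries the same I. Get I from the total resistance, then P = I² × R2.
R_total = 23.3 + 547 + 18.7 = 589.0 Ω
I = V / R_total = 3.30 / 589.0 = 0.005603 A
P_R2 = I² × R2 = (0.005603)² × 547 = 0.01717 W

17.2 mW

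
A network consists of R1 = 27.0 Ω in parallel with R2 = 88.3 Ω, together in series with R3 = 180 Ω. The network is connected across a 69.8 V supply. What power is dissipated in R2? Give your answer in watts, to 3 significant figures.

0.586 W

Collapse the R1‖R2 pair into one equivalent R_p; then R_p and R3 form a series string.
R_p = (27.0×88.3)/(27.0+88.3) = 20.68 Ω
R_total = R_p + 180 = 20.68 + 180 = 200.7 Ω
I = V / R_total = 69.8 / 200.7 = 0.3478 A
Voltage across the parallel pair: V_p = I × R_p = 0.3478 × 20.68 = 7.192 V
Use P = V²/R for R2 with V = V_p.
P_R2 = (7.192)² / 88.3 = 0.5858 W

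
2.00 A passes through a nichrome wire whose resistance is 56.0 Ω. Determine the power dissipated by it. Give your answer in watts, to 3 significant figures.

224 W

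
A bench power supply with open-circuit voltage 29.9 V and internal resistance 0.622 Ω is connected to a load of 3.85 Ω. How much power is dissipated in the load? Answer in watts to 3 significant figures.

172 W

Find the circuit current first, then P = I²R for the load (series elements share I).
I = ε / (r + R) = 29.9 / (0.622 + 3.85) = 6.686 A
P_load = I² R = (6.686)² × 3.85 = 172.1 W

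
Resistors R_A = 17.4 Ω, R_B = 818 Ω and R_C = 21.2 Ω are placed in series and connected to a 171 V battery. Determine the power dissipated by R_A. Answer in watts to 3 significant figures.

0.693 W

In a series string the same current flows through every resistor — find that current, then P = I²R for the one we want.
R_total = 17.4 + 818 + 21.2 = 856.6 Ω
I = V / R_total = 171 / 856.6 = 0.1996 A
P_R_A = I² × R_A = (0.1996)² × 17.4 = 0.6934 W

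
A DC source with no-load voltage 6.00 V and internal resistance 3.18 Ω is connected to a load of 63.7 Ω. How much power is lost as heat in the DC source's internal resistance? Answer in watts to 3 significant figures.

The internal resistance carries the same current as the load; P_int = I²r.
I = ε / (r + R) = 6.00 / (3.18 + 63.7) = 0.08971 A
P_int = I² r = (0.08971)² × 3.18 = 0.02559 W

0.0256 W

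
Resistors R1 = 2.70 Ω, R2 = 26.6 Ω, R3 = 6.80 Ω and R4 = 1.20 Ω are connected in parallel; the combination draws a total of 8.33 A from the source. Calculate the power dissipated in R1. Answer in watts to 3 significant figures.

We need the common branch voltage; get it from I_total × R_eq, then P = V²/R for the branch.
1/R_eq = 1/2.70 + 1/26.6 + 1/6.80 + 1/1.20 ⇒ R_eq = 0.7203 Ω
V = I_total × R_eq = 8.330 × 0.7203 = 6.000 V
P_R1 = V² / R1 = (6.000)² / 2.70 = 13.33 W

13.3 W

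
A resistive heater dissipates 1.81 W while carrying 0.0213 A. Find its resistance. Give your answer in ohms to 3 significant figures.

The two known quantities fix the third via R = P / I².
R = 1.81 / (0.02130)² = 3990 Ω

3990 Ω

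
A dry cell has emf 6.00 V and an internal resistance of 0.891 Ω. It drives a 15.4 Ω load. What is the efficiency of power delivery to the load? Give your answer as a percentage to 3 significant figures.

The source delivers εI, of which I²R reaches the load and I²r is lost; since I is common, η = R/(R+r).
η = R / (R + r) = 15.4 / (15.4 + 0.891) = 0.9453

94.5 %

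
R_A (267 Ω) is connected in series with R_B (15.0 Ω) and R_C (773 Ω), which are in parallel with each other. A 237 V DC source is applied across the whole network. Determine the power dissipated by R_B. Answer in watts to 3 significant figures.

Reduce the parallel pair to R_p first; the network is then a simple series string.
R_p = (15.0×773)/(15.0+773) = 14.71 Ω
R_total = 267 + 14.71 = 281.7 Ω
I = V / R_total = 237 / 281.7 = 0.8413 A
Voltage across the parallel pair: V_p = I × R_p = 0.8413 × 14.71 = 12.38 V
With V_p across R_B, its power is V_p²/R_B.
P_R_B = (12.38)² / 15.0 = 10.22 W

10.2 W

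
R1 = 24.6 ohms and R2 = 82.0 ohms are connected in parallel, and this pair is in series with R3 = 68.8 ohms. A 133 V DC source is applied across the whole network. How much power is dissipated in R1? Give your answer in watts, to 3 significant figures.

Combine R1 and R2 into their parallel equivalent first, reducing the network to two series resistors.
R_p = (24.6×82.0)/(24.6+82.0) = 18.92 Ω
R_total = R_p + 68.8 = 18.92 + 68.8 = 87.72 Ω
I = V / R_total = 133 / 87.72 = 1.516 A
Voltage across the parallel pair: V_p = I × R_p = 1.516 × 18.92 = 28.69 V
R1 has V_p across it, so P = V_p²/R1.
P_R1 = (28.69)² / 24.6 = 33.46 W

33.5 W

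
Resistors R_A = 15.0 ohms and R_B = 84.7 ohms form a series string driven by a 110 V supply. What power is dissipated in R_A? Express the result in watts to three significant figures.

Every series element carries the same I. Get I from the total resistance, then P = I² × R_A.
R_total = 15.0 + 84.7 = 99.70 Ω
I = V / R_total = 110 / 99.70 = 1.103 A
P_R_A = I² × R_A = (1.103)² × 15.0 = 18.26 W

18.3 W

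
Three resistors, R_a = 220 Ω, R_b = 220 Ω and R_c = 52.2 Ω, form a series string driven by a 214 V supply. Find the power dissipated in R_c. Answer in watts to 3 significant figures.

Every series element carries the same I. Get I from the total resistance, then P = I² × R_c.
R_total = 220 + 220 + 52.2 = 492.2 Ω
I = V / R_total = 214 / 492.2 = 0.4348 A
P_R_c = I² × R_c = (0.4348)² × 52.2 = 9.868 W

9.87 W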